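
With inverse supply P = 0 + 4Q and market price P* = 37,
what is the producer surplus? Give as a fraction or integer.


Minimum supply price (at Q=0): P_min = 0
Quantity supplied at P* = 37:
Q* = (37 - 0)/4 = 37/4
PS = (1/2) * Q* * (P* - P_min)
PS = (1/2) * 37/4 * (37 - 0)
PS = (1/2) * 37/4 * 37 = 1369/8

1369/8


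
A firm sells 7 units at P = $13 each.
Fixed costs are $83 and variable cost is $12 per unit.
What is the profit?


Total Revenue = P * Q = 13 * 7 = $91
Total Cost = FC + VC*Q = 83 + 12*7 = $167
Profit = TR - TC = 91 - 167 = $-76

$-76


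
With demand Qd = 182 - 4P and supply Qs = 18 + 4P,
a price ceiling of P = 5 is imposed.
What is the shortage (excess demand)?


At P = 5:
Qd = 182 - 4*5 = 162
Qs = 18 + 4*5 = 38
Shortage = Qd - Qs = 162 - 38 = 124

124


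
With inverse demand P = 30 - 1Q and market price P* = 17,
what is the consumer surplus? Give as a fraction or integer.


Maximum willingness to pay (at Q=0): P_max = 30
Quantity demanded at P* = 17:
Q* = (30 - 17)/1 = 13
CS = (1/2) * Q* * (P_max - P*)
CS = (1/2) * 13 * (30 - 17)
CS = (1/2) * 13 * 13 = 169/2

169/2


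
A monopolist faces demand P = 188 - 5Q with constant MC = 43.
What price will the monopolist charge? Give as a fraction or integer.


MR = 188 - 10Q
Set MR = MC: 188 - 10Q = 43
Q* = 29/2
Substitute into demand:
P* = 188 - 5*29/2 = 231/2

231/2


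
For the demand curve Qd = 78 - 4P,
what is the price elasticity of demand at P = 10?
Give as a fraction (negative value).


dQ/dP = -4
At P = 10: Q = 78 - 4*10 = 38
E = (dQ/dP)(P/Q) = (-4)(10/38) = -20/19

-20/19


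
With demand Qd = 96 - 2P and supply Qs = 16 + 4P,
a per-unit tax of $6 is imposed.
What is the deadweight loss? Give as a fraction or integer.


Pre-tax equilibrium quantity: Q* = 208/3
Post-tax equilibrium quantity: Q_tax = 184/3
Reduction in quantity: Q* - Q_tax = 8
DWL = (1/2) * tax * (Q* - Q_tax)
DWL = (1/2) * 6 * 8 = 24

24


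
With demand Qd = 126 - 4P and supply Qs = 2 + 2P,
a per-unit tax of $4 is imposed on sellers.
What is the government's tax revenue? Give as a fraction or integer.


With tax on sellers, new supply: Qs' = 2 + 2(P - 4)
= 2P - 6
New equilibrium quantity:
Q_new = 38
Tax revenue = tax * Q_new = 4 * 38 = 152

152


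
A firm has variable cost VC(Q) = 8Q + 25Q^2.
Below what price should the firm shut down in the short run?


AVC(Q) = VC(Q)/Q = 8 + 25Q
AVC is increasing in Q, so minimum AVC is at Q -> 0+.
Min AVC = 8
The firm should shut down if P < 8.

8


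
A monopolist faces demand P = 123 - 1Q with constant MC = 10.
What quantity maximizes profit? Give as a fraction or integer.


TR = P*Q = (123 - 1Q)Q = 123Q - 1Q^2
MR = dTR/dQ = 123 - 2Q
Set MR = MC:
123 - 2Q = 10
113 = 2Q
Q* = 113/2 = 113/2

113/2


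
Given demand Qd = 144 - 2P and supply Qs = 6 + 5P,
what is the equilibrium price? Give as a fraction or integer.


At equilibrium, Qd = Qs.
144 - 2P = 6 + 5P
144 - 6 = 2P + 5P
138 = 7P
P* = 138/7 = 138/7

138/7


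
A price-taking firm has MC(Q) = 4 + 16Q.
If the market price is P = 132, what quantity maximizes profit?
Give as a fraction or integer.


In perfect competition, profit is maximized where P = MC.
132 = 4 + 16Q
128 = 16Q
Q* = 128/16 = 8

8


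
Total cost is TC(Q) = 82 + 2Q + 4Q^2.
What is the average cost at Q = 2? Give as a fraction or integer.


TC(2) = 82 + 2*2 + 4*2^2
TC(2) = 82 + 4 + 16 = 102
AC = TC/Q = 102/2 = 51

51


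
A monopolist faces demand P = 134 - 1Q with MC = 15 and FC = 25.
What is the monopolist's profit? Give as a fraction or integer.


MR = MC: 134 - 2Q = 15
Q* = 119/2
P* = 134 - 1*119/2 = 149/2
Profit = (P* - MC)*Q* - FC
= (149/2 - 15)*119/2 - 25
= 119/2*119/2 - 25
= 14161/4 - 25 = 14061/4

14061/4


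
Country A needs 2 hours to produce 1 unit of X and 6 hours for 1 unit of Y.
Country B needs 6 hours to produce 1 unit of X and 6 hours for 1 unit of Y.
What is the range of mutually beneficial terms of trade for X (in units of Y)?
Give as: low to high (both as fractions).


Opportunity cost of X for Country A = hours_X / hours_Y = 2/6 = 1/3 units of Y
Opportunity cost of X for Country B = hours_X / hours_Y = 6/6 = 1 units of Y
Terms of trade must be between the two opportunity costs.
Range: 1/3 to 1

1/3 to 1


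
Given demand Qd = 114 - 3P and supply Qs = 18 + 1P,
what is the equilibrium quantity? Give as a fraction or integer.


First find equilibrium price:
114 - 3P = 18 + 1P
P* = 96/4 = 24
Then substitute into demand:
Q* = 114 - 3 * 24 = 42

42


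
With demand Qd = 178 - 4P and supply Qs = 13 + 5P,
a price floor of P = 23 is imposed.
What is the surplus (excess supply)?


At P = 23:
Qd = 178 - 4*23 = 86
Qs = 13 + 5*23 = 128
Surplus = Qs - Qd = 128 - 86 = 42

42


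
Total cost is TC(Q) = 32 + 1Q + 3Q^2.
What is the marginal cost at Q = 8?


MC = dTC/dQ = 1 + 2*3*Q
At Q = 8:
MC = 1 + 6*8
MC = 1 + 48 = 49

49


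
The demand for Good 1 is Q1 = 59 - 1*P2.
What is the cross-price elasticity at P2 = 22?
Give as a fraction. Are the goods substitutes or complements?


dQ1/dP2 = -1
At P2 = 22: Q1 = 59 - 1*22 = 37
Exy = (dQ1/dP2)(P2/Q1) = -1 * 22 / 37 = -22/37
Since Exy < 0, the goods are complements.

-22/37 (complements)


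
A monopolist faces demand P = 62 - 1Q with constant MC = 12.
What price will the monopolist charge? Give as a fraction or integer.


MR = 62 - 2Q
Set MR = MC: 62 - 2Q = 12
Q* = 25
Substitute into demand:
P* = 62 - 1*25 = 37

37


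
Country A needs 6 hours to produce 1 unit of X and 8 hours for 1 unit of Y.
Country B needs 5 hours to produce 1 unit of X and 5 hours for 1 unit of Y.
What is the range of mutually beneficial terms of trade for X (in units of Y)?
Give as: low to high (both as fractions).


Opportunity cost of X for Country A = hours_X / hours_Y = 6/8 = 3/4 units of Y
Opportunity cost of X for Country B = hours_X / hours_Y = 5/5 = 1 units of Y
Terms of trade must be between the two opportunity costs.
Range: 3/4 to 1

3/4 to 1


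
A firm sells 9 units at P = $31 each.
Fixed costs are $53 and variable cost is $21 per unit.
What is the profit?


Total Revenue = P * Q = 31 * 9 = $279
Total Cost = FC + VC*Q = 53 + 21*9 = $242
Profit = TR - TC = 279 - 242 = $37

$37


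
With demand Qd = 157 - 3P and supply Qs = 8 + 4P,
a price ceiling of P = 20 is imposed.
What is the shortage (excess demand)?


At P = 20:
Qd = 157 - 3*20 = 97
Qs = 8 + 4*20 = 88
Shortage = Qd - Qs = 97 - 88 = 9

9


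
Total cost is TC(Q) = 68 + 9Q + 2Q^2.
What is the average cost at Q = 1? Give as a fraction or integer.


TC(1) = 68 + 9*1 + 2*1^2
TC(1) = 68 + 9 + 2 = 79
AC = TC/Q = 79/1 = 79

79


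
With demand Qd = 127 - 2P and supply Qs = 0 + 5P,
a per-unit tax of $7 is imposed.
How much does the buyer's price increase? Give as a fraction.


With a per-unit tax, the buyer's price increase depends on relative slopes.
Supply slope: d = 5, Demand slope: b = 2
Buyer's price increase = d * tax / (b + d)
= 5 * 7 / (2 + 5)
= 35 / 7 = 5

5


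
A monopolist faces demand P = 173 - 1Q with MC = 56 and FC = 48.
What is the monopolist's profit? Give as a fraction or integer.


MR = MC: 173 - 2Q = 56
Q* = 117/2
P* = 173 - 1*117/2 = 229/2
Profit = (P* - MC)*Q* - FC
= (229/2 - 56)*117/2 - 48
= 117/2*117/2 - 48
= 13689/4 - 48 = 13497/4

13497/4


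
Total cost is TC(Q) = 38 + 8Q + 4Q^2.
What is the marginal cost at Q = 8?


MC = dTC/dQ = 8 + 2*4*Q
At Q = 8:
MC = 8 + 8*8
MC = 8 + 64 = 72

72


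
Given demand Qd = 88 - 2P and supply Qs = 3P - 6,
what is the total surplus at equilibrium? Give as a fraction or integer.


Find equilibrium: 88 - 2P = 3P - 6
88 + 6 = 5P
P* = 94/5 = 94/5
Q* = 3*94/5 - 6 = 252/5
Inverse demand: P = 44 - Q/2, so P_max = 44
Inverse supply: P = 2 + Q/3, so P_min = 2
CS = (1/2) * 252/5 * (44 - 94/5) = 15876/25
PS = (1/2) * 252/5 * (94/5 - 2) = 10584/25
TS = CS + PS = 15876/25 + 10584/25 = 5292/5

5292/5


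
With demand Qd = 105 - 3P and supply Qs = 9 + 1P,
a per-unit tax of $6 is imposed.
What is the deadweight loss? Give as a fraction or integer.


Pre-tax equilibrium quantity: Q* = 33
Post-tax equilibrium quantity: Q_tax = 57/2
Reduction in quantity: Q* - Q_tax = 9/2
DWL = (1/2) * tax * (Q* - Q_tax)
DWL = (1/2) * 6 * 9/2 = 27/2

27/2


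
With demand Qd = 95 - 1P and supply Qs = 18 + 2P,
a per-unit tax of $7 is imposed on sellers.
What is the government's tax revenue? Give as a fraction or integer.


With tax on sellers, new supply: Qs' = 18 + 2(P - 7)
= 4 + 2P
New equilibrium quantity:
Q_new = 194/3
Tax revenue = tax * Q_new = 7 * 194/3 = 1358/3

1358/3


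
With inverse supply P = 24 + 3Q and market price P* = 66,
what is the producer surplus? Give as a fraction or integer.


Minimum supply price (at Q=0): P_min = 24
Quantity supplied at P* = 66:
Q* = (66 - 24)/3 = 14
PS = (1/2) * Q* * (P* - P_min)
PS = (1/2) * 14 * (66 - 24)
PS = (1/2) * 14 * 42 = 294

294


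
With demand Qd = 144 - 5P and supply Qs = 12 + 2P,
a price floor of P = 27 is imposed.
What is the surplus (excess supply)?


At P = 27:
Qd = 144 - 5*27 = 9
Qs = 12 + 2*27 = 66
Surplus = Qs - Qd = 66 - 9 = 57

57


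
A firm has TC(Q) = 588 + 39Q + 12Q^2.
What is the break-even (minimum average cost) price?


AC(Q) = 588/Q + 39 + 12Q
To minimize: dAC/dQ = -588/Q^2 + 12 = 0
Q^2 = 588/12 = 49
Q* = 7
Min AC = 588/7 + 39 + 12*7
Min AC = 84 + 39 + 84 = 207

207


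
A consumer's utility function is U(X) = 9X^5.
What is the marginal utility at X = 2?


MU = dU/dX = 9*5*X^(5-1)
MU = 45*X^4
At X = 2:
MU = 45 * 2^4
MU = 45 * 16 = 720

720


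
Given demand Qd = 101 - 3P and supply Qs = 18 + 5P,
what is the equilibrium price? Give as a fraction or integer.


At equilibrium, Qd = Qs.
101 - 3P = 18 + 5P
101 - 18 = 3P + 5P
83 = 8P
P* = 83/8 = 83/8

83/8


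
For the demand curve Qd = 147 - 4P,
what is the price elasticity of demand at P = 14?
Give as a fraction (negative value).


dQ/dP = -4
At P = 14: Q = 147 - 4*14 = 91
E = (dQ/dP)(P/Q) = (-4)(14/91) = -8/13

-8/13


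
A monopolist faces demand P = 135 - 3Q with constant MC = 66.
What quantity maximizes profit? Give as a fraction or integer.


TR = P*Q = (135 - 3Q)Q = 135Q - 3Q^2
MR = dTR/dQ = 135 - 6Q
Set MR = MC:
135 - 6Q = 66
69 = 6Q
Q* = 69/6 = 23/2

23/2


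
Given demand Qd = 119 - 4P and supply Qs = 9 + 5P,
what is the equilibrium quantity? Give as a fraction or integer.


First find equilibrium price:
119 - 4P = 9 + 5P
P* = 110/9 = 110/9
Then substitute into demand:
Q* = 119 - 4 * 110/9 = 631/9

631/9


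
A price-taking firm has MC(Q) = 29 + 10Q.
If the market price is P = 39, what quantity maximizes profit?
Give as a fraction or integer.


In perfect competition, profit is maximized where P = MC.
39 = 29 + 10Q
10 = 10Q
Q* = 10/10 = 1

1


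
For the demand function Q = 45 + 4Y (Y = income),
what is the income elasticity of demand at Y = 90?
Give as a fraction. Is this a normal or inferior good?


dQ/dY = 4
At Y = 90: Q = 45 + 4*90 = 405
Ey = (dQ/dY)(Y/Q) = 4 * 90 / 405 = 8/9
Since Ey > 0, this is a normal good.

8/9 (normal good)


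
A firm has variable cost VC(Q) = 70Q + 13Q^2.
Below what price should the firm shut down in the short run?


AVC(Q) = VC(Q)/Q = 70 + 13Q
AVC is increasing in Q, so minimum AVC is at Q -> 0+.
Min AVC = 70
The firm should shut down if P < 70.

70


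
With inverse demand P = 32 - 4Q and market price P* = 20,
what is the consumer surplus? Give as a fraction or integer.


Maximum willingness to pay (at Q=0): P_max = 32
Quantity demanded at P* = 20:
Q* = (32 - 20)/4 = 3
CS = (1/2) * Q* * (P_max - P*)
CS = (1/2) * 3 * (32 - 20)
CS = (1/2) * 3 * 12 = 18

18


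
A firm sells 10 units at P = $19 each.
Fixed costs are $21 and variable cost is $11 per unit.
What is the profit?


Total Revenue = P * Q = 19 * 10 = $190
Total Cost = FC + VC*Q = 21 + 11*10 = $131
Profit = TR - TC = 190 - 131 = $59

$59


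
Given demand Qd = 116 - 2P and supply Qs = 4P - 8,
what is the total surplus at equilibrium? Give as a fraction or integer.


Find equilibrium: 116 - 2P = 4P - 8
116 + 8 = 6P
P* = 124/6 = 62/3
Q* = 4*62/3 - 8 = 224/3
Inverse demand: P = 58 - Q/2, so P_max = 58
Inverse supply: P = 2 + Q/4, so P_min = 2
CS = (1/2) * 224/3 * (58 - 62/3) = 12544/9
PS = (1/2) * 224/3 * (62/3 - 2) = 6272/9
TS = CS + PS = 12544/9 + 6272/9 = 6272/3

6272/3


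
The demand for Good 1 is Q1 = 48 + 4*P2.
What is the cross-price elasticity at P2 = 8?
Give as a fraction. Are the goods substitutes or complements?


dQ1/dP2 = 4
At P2 = 8: Q1 = 48 + 4*8 = 80
Exy = (dQ1/dP2)(P2/Q1) = 4 * 8 / 80 = 2/5
Since Exy > 0, the goods are substitutes.

2/5 (substitutes)


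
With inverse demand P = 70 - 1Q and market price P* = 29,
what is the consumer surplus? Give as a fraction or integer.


Maximum willingness to pay (at Q=0): P_max = 70
Quantity demanded at P* = 29:
Q* = (70 - 29)/1 = 41
CS = (1/2) * Q* * (P_max - P*)
CS = (1/2) * 41 * (70 - 29)
CS = (1/2) * 41 * 41 = 1681/2

1681/2


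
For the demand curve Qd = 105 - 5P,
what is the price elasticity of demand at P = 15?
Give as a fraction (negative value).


dQ/dP = -5
At P = 15: Q = 105 - 5*15 = 30
E = (dQ/dP)(P/Q) = (-5)(15/30) = -5/2

-5/2


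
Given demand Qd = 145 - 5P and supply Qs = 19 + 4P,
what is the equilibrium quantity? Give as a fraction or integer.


First find equilibrium price:
145 - 5P = 19 + 4P
P* = 126/9 = 14
Then substitute into demand:
Q* = 145 - 5 * 14 = 75

75


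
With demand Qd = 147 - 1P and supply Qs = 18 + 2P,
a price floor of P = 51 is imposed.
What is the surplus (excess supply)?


At P = 51:
Qd = 147 - 1*51 = 96
Qs = 18 + 2*51 = 120
Surplus = Qs - Qd = 120 - 96 = 24

24


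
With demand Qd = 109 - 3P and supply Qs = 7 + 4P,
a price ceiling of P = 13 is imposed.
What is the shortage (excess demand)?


At P = 13:
Qd = 109 - 3*13 = 70
Qs = 7 + 4*13 = 59
Shortage = Qd - Qs = 70 - 59 = 11

11


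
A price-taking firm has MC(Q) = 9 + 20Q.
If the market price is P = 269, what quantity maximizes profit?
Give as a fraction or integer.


In perfect competition, profit is maximized where P = MC.
269 = 9 + 20Q
260 = 20Q
Q* = 260/20 = 13

13


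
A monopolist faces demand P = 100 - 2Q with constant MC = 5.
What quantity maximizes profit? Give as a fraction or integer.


TR = P*Q = (100 - 2Q)Q = 100Q - 2Q^2
MR = dTR/dQ = 100 - 4Q
Set MR = MC:
100 - 4Q = 5
95 = 4Q
Q* = 95/4 = 95/4

95/4


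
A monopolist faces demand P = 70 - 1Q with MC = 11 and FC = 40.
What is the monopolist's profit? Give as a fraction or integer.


MR = MC: 70 - 2Q = 11
Q* = 59/2
P* = 70 - 1*59/2 = 81/2
Profit = (P* - MC)*Q* - FC
= (81/2 - 11)*59/2 - 40
= 59/2*59/2 - 40
= 3481/4 - 40 = 3321/4

3321/4


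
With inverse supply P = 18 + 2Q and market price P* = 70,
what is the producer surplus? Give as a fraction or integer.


Minimum supply price (at Q=0): P_min = 18
Quantity supplied at P* = 70:
Q* = (70 - 18)/2 = 26
PS = (1/2) * Q* * (P* - P_min)
PS = (1/2) * 26 * (70 - 18)
PS = (1/2) * 26 * 52 = 676

676


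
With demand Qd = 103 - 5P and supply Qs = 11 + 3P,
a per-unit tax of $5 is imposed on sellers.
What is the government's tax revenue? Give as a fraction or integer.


With tax on sellers, new supply: Qs' = 11 + 3(P - 5)
= 3P - 4
New equilibrium quantity:
Q_new = 289/8
Tax revenue = tax * Q_new = 5 * 289/8 = 1445/8

1445/8


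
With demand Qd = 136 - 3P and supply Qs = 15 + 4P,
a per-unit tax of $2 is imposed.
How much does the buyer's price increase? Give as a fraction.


With a per-unit tax, the buyer's price increase depends on relative slopes.
Supply slope: d = 4, Demand slope: b = 3
Buyer's price increase = d * tax / (b + d)
= 4 * 2 / (3 + 4)
= 8 / 7 = 8/7

8/7


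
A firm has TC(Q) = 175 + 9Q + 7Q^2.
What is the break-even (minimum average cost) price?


AC(Q) = 175/Q + 9 + 7Q
To minimize: dAC/dQ = -175/Q^2 + 7 = 0
Q^2 = 175/7 = 25
Q* = 5
Min AC = 175/5 + 9 + 7*5
Min AC = 35 + 9 + 35 = 79

79


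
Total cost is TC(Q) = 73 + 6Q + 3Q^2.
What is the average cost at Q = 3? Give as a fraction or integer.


TC(3) = 73 + 6*3 + 3*3^2
TC(3) = 73 + 18 + 27 = 118
AC = TC/Q = 118/3 = 118/3

118/3


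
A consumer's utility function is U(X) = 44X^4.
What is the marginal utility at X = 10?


MU = dU/dX = 44*4*X^(4-1)
MU = 176*X^3
At X = 10:
MU = 176 * 10^3
MU = 176 * 1000 = 176000

176000


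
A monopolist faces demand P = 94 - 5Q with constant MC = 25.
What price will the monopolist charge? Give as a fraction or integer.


MR = 94 - 10Q
Set MR = MC: 94 - 10Q = 25
Q* = 69/10
Substitute into demand:
P* = 94 - 5*69/10 = 119/2

119/2


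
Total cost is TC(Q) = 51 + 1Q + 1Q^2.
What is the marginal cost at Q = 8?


MC = dTC/dQ = 1 + 2*1*Q
At Q = 8:
MC = 1 + 2*8
MC = 1 + 16 = 17

17


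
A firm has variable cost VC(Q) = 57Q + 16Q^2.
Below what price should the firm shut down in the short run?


AVC(Q) = VC(Q)/Q = 57 + 16Q
AVC is increasing in Q, so minimum AVC is at Q -> 0+.
Min AVC = 57
The firm should shut down if P < 57.

57


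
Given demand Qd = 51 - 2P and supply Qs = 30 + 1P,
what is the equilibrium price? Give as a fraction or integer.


At equilibrium, Qd = Qs.
51 - 2P = 30 + 1P
51 - 30 = 2P + 1P
21 = 3P
P* = 21/3 = 7

7


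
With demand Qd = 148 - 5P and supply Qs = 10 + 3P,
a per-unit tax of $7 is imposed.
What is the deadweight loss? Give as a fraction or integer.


Pre-tax equilibrium quantity: Q* = 247/4
Post-tax equilibrium quantity: Q_tax = 389/8
Reduction in quantity: Q* - Q_tax = 105/8
DWL = (1/2) * tax * (Q* - Q_tax)
DWL = (1/2) * 7 * 105/8 = 735/16

735/16


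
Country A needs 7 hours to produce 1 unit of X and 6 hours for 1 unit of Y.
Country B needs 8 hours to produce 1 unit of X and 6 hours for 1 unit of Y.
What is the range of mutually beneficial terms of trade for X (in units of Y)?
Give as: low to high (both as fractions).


Opportunity cost of X for Country A = hours_X / hours_Y = 7/6 = 7/6 units of Y
Opportunity cost of X for Country B = hours_X / hours_Y = 8/6 = 4/3 units of Y
Terms of trade must be between the two opportunity costs.
Range: 7/6 to 4/3

7/6 to 4/3


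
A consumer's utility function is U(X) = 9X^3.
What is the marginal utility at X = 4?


MU = dU/dX = 9*3*X^(3-1)
MU = 27*X^2
At X = 4:
MU = 27 * 4^2
MU = 27 * 16 = 432

432


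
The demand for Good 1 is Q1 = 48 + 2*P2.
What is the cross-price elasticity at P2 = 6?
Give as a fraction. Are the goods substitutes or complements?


dQ1/dP2 = 2
At P2 = 6: Q1 = 48 + 2*6 = 60
Exy = (dQ1/dP2)(P2/Q1) = 2 * 6 / 60 = 1/5
Since Exy > 0, the goods are substitutes.

1/5 (substitutes)


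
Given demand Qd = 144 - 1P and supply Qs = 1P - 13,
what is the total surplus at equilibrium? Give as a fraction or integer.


Find equilibrium: 144 - 1P = 1P - 13
144 + 13 = 2P
P* = 157/2 = 157/2
Q* = 1*157/2 - 13 = 131/2
Inverse demand: P = 144 - Q/1, so P_max = 144
Inverse supply: P = 13 + Q/1, so P_min = 13
CS = (1/2) * 131/2 * (144 - 157/2) = 17161/8
PS = (1/2) * 131/2 * (157/2 - 13) = 17161/8
TS = CS + PS = 17161/8 + 17161/8 = 17161/4

17161/4


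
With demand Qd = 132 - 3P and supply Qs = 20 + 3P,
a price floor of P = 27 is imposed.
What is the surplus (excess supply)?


At P = 27:
Qd = 132 - 3*27 = 51
Qs = 20 + 3*27 = 101
Surplus = Qs - Qd = 101 - 51 = 50

50


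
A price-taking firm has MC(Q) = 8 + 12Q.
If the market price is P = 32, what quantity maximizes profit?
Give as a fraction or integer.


In perfect competition, profit is maximized where P = MC.
32 = 8 + 12Q
24 = 12Q
Q* = 24/12 = 2

2


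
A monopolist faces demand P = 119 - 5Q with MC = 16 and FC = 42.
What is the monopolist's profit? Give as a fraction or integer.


MR = MC: 119 - 10Q = 16
Q* = 103/10
P* = 119 - 5*103/10 = 135/2
Profit = (P* - MC)*Q* - FC
= (135/2 - 16)*103/10 - 42
= 103/2*103/10 - 42
= 10609/20 - 42 = 9769/20

9769/20


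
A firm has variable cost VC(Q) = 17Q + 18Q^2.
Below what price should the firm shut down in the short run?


AVC(Q) = VC(Q)/Q = 17 + 18Q
AVC is increasing in Q, so minimum AVC is at Q -> 0+.
Min AVC = 17
The firm should shut down if P < 17.

17


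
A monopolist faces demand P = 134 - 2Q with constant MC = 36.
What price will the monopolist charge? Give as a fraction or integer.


MR = 134 - 4Q
Set MR = MC: 134 - 4Q = 36
Q* = 49/2
Substitute into demand:
P* = 134 - 2*49/2 = 85

85


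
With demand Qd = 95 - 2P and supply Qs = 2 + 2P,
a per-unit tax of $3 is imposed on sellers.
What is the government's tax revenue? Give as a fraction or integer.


With tax on sellers, new supply: Qs' = 2 + 2(P - 3)
= 2P - 4
New equilibrium quantity:
Q_new = 91/2
Tax revenue = tax * Q_new = 3 * 91/2 = 273/2

273/2


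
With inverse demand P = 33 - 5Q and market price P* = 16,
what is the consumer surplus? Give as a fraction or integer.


Maximum willingness to pay (at Q=0): P_max = 33
Quantity demanded at P* = 16:
Q* = (33 - 16)/5 = 17/5
CS = (1/2) * Q* * (P_max - P*)
CS = (1/2) * 17/5 * (33 - 16)
CS = (1/2) * 17/5 * 17 = 289/10

289/10


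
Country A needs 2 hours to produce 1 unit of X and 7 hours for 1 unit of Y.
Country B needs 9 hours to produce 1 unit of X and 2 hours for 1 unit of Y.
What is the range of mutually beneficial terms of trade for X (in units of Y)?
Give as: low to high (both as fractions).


Opportunity cost of X for Country A = hours_X / hours_Y = 2/7 = 2/7 units of Y
Opportunity cost of X for Country B = hours_X / hours_Y = 9/2 = 9/2 units of Y
Terms of trade must be between the two opportunity costs.
Range: 2/7 to 9/2

2/7 to 9/2


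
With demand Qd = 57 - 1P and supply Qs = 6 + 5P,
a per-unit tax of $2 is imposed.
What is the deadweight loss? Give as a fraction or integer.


Pre-tax equilibrium quantity: Q* = 97/2
Post-tax equilibrium quantity: Q_tax = 281/6
Reduction in quantity: Q* - Q_tax = 5/3
DWL = (1/2) * tax * (Q* - Q_tax)
DWL = (1/2) * 2 * 5/3 = 5/3

5/3


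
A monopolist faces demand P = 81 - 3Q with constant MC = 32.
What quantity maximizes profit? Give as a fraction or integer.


TR = P*Q = (81 - 3Q)Q = 81Q - 3Q^2
MR = dTR/dQ = 81 - 6Q
Set MR = MC:
81 - 6Q = 32
49 = 6Q
Q* = 49/6 = 49/6

49/6


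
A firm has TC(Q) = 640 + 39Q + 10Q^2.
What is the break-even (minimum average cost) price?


AC(Q) = 640/Q + 39 + 10Q
To minimize: dAC/dQ = -640/Q^2 + 10 = 0
Q^2 = 640/10 = 64
Q* = 8
Min AC = 640/8 + 39 + 10*8
Min AC = 80 + 39 + 80 = 199

199


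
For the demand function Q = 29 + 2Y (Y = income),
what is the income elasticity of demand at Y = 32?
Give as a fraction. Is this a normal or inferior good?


dQ/dY = 2
At Y = 32: Q = 29 + 2*32 = 93
Ey = (dQ/dY)(Y/Q) = 2 * 32 / 93 = 64/93
Since Ey > 0, this is a normal good.

64/93 (normal good)


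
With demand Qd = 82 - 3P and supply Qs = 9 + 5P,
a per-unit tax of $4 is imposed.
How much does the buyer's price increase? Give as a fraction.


With a per-unit tax, the buyer's price increase depends on relative slopes.
Supply slope: d = 5, Demand slope: b = 3
Buyer's price increase = d * tax / (b + d)
= 5 * 4 / (3 + 5)
= 20 / 8 = 5/2

5/2


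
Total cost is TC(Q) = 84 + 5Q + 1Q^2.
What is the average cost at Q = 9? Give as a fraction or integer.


TC(9) = 84 + 5*9 + 1*9^2
TC(9) = 84 + 45 + 81 = 210
AC = TC/Q = 210/9 = 70/3

70/3


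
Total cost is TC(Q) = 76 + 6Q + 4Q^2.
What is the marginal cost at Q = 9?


MC = dTC/dQ = 6 + 2*4*Q
At Q = 9:
MC = 6 + 8*9
MC = 6 + 72 = 78

78


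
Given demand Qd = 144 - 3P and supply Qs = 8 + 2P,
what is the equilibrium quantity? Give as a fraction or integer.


First find equilibrium price:
144 - 3P = 8 + 2P
P* = 136/5 = 136/5
Then substitute into demand:
Q* = 144 - 3 * 136/5 = 312/5

312/5


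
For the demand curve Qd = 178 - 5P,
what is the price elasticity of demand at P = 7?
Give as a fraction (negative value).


dQ/dP = -5
At P = 7: Q = 178 - 5*7 = 143
E = (dQ/dP)(P/Q) = (-5)(7/143) = -35/143

-35/143


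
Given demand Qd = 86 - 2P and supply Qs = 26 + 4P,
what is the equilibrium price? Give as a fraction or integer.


At equilibrium, Qd = Qs.
86 - 2P = 26 + 4P
86 - 26 = 2P + 4P
60 = 6P
P* = 60/6 = 10

10


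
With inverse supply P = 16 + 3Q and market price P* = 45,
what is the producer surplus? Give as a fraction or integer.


Minimum supply price (at Q=0): P_min = 16
Quantity supplied at P* = 45:
Q* = (45 - 16)/3 = 29/3
PS = (1/2) * Q* * (P* - P_min)
PS = (1/2) * 29/3 * (45 - 16)
PS = (1/2) * 29/3 * 29 = 841/6

841/6


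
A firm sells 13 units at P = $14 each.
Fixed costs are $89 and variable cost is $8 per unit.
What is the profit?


Total Revenue = P * Q = 14 * 13 = $182
Total Cost = FC + VC*Q = 89 + 8*13 = $193
Profit = TR - TC = 182 - 193 = $-11

$-11


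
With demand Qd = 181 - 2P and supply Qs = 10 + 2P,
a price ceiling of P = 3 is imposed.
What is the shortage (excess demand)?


At P = 3:
Qd = 181 - 2*3 = 175
Qs = 10 + 2*3 = 16
Shortage = Qd - Qs = 175 - 16 = 159

159


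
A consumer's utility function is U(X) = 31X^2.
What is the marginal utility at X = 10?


MU = dU/dX = 31*2*X^(2-1)
MU = 62*X^1
At X = 10:
MU = 62 * 10^1
MU = 62 * 10 = 620

620


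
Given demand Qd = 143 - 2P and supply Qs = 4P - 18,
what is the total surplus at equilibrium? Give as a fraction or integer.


Find equilibrium: 143 - 2P = 4P - 18
143 + 18 = 6P
P* = 161/6 = 161/6
Q* = 4*161/6 - 18 = 268/3
Inverse demand: P = 143/2 - Q/2, so P_max = 143/2
Inverse supply: P = 9/2 + Q/4, so P_min = 9/2
CS = (1/2) * 268/3 * (143/2 - 161/6) = 17956/9
PS = (1/2) * 268/3 * (161/6 - 9/2) = 8978/9
TS = CS + PS = 17956/9 + 8978/9 = 8978/3

8978/3


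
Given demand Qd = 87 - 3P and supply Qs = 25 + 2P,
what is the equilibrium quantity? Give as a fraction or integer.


First find equilibrium price:
87 - 3P = 25 + 2P
P* = 62/5 = 62/5
Then substitute into demand:
Q* = 87 - 3 * 62/5 = 249/5

249/5


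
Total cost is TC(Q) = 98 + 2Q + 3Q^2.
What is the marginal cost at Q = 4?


MC = dTC/dQ = 2 + 2*3*Q
At Q = 4:
MC = 2 + 6*4
MC = 2 + 24 = 26

26


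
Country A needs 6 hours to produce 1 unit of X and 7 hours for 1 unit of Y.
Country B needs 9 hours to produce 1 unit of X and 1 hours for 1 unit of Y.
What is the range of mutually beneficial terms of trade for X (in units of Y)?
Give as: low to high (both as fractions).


Opportunity cost of X for Country A = hours_X / hours_Y = 6/7 = 6/7 units of Y
Opportunity cost of X for Country B = hours_X / hours_Y = 9/1 = 9 units of Y
Terms of trade must be between the two opportunity costs.
Range: 6/7 to 9

6/7 to 9


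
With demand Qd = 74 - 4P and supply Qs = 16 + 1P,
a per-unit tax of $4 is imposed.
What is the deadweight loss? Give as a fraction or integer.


Pre-tax equilibrium quantity: Q* = 138/5
Post-tax equilibrium quantity: Q_tax = 122/5
Reduction in quantity: Q* - Q_tax = 16/5
DWL = (1/2) * tax * (Q* - Q_tax)
DWL = (1/2) * 4 * 16/5 = 32/5

32/5


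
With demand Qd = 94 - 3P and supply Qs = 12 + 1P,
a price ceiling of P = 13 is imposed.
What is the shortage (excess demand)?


At P = 13:
Qd = 94 - 3*13 = 55
Qs = 12 + 1*13 = 25
Shortage = Qd - Qs = 55 - 25 = 30

30


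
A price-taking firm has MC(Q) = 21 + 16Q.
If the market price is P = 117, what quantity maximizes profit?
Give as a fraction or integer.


In perfect competition, profit is maximized where P = MC.
117 = 21 + 16Q
96 = 16Q
Q* = 96/16 = 6

6


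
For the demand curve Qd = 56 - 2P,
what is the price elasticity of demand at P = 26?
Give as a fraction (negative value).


dQ/dP = -2
At P = 26: Q = 56 - 2*26 = 4
E = (dQ/dP)(P/Q) = (-2)(26/4) = -13

-13


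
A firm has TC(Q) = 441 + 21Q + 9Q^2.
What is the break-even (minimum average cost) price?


AC(Q) = 441/Q + 21 + 9Q
To minimize: dAC/dQ = -441/Q^2 + 9 = 0
Q^2 = 441/9 = 49
Q* = 7
Min AC = 441/7 + 21 + 9*7
Min AC = 63 + 21 + 63 = 147

147


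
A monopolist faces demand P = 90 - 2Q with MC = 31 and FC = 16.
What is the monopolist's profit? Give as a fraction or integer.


MR = MC: 90 - 4Q = 31
Q* = 59/4
P* = 90 - 2*59/4 = 121/2
Profit = (P* - MC)*Q* - FC
= (121/2 - 31)*59/4 - 16
= 59/2*59/4 - 16
= 3481/8 - 16 = 3353/8

3353/8


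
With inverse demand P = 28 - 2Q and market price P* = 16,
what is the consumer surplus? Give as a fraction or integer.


Maximum willingness to pay (at Q=0): P_max = 28
Quantity demanded at P* = 16:
Q* = (28 - 16)/2 = 6
CS = (1/2) * Q* * (P_max - P*)
CS = (1/2) * 6 * (28 - 16)
CS = (1/2) * 6 * 12 = 36

36


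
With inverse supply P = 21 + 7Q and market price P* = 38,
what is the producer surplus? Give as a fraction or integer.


Minimum supply price (at Q=0): P_min = 21
Quantity supplied at P* = 38:
Q* = (38 - 21)/7 = 17/7
PS = (1/2) * Q* * (P* - P_min)
PS = (1/2) * 17/7 * (38 - 21)
PS = (1/2) * 17/7 * 17 = 289/14

289/14


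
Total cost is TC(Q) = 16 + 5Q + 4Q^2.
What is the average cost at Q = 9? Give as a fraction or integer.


TC(9) = 16 + 5*9 + 4*9^2
TC(9) = 16 + 45 + 324 = 385
AC = TC/Q = 385/9 = 385/9

385/9


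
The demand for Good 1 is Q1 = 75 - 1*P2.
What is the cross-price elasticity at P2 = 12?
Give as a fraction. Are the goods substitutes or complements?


dQ1/dP2 = -1
At P2 = 12: Q1 = 75 - 1*12 = 63
Exy = (dQ1/dP2)(P2/Q1) = -1 * 12 / 63 = -4/21
Since Exy < 0, the goods are complements.

-4/21 (complements)


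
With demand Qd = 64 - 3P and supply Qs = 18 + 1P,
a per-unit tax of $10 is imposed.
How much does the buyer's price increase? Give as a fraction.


With a per-unit tax, the buyer's price increase depends on relative slopes.
Supply slope: d = 1, Demand slope: b = 3
Buyer's price increase = d * tax / (b + d)
= 1 * 10 / (3 + 1)
= 10 / 4 = 5/2

5/2


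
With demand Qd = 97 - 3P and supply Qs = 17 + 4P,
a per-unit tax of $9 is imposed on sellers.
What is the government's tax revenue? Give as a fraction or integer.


With tax on sellers, new supply: Qs' = 17 + 4(P - 9)
= 4P - 19
New equilibrium quantity:
Q_new = 331/7
Tax revenue = tax * Q_new = 9 * 331/7 = 2979/7

2979/7


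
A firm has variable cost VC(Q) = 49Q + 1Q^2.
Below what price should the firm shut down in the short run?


AVC(Q) = VC(Q)/Q = 49 + 1Q
AVC is increasing in Q, so minimum AVC is at Q -> 0+.
Min AVC = 49
The firm should shut down if P < 49.

49


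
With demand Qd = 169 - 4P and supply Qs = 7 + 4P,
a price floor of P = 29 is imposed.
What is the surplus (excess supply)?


At P = 29:
Qd = 169 - 4*29 = 53
Qs = 7 + 4*29 = 123
Surplus = Qs - Qd = 123 - 53 = 70

70


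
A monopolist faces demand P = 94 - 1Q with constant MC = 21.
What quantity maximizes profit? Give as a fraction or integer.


TR = P*Q = (94 - 1Q)Q = 94Q - 1Q^2
MR = dTR/dQ = 94 - 2Q
Set MR = MC:
94 - 2Q = 21
73 = 2Q
Q* = 73/2 = 73/2

73/2


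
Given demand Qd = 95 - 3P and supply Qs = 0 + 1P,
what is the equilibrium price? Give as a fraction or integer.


At equilibrium, Qd = Qs.
95 - 3P = 0 + 1P
95 - 0 = 3P + 1P
95 = 4P
P* = 95/4 = 95/4

95/4


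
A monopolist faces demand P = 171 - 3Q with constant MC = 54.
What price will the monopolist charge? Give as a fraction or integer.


MR = 171 - 6Q
Set MR = MC: 171 - 6Q = 54
Q* = 39/2
Substitute into demand:
P* = 171 - 3*39/2 = 225/2

225/2


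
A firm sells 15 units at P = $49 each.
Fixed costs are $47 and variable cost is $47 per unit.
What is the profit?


Total Revenue = P * Q = 49 * 15 = $735
Total Cost = FC + VC*Q = 47 + 47*15 = $752
Profit = TR - TC = 735 - 752 = $-17

$-17


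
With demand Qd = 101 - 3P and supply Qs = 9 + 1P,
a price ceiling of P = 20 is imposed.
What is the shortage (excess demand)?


At P = 20:
Qd = 101 - 3*20 = 41
Qs = 9 + 1*20 = 29
Shortage = Qd - Qs = 41 - 29 = 12

12


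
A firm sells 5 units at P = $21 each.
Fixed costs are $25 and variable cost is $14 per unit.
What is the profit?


Total Revenue = P * Q = 21 * 5 = $105
Total Cost = FC + VC*Q = 25 + 14*5 = $95
Profit = TR - TC = 105 - 95 = $10

$10


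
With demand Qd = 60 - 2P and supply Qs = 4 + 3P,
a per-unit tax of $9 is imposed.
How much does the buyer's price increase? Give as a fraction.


With a per-unit tax, the buyer's price increase depends on relative slopes.
Supply slope: d = 3, Demand slope: b = 2
Buyer's price increase = d * tax / (b + d)
= 3 * 9 / (2 + 3)
= 27 / 5 = 27/5

27/5


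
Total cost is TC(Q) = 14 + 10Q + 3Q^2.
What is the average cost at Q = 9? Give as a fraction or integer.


TC(9) = 14 + 10*9 + 3*9^2
TC(9) = 14 + 90 + 243 = 347
AC = TC/Q = 347/9 = 347/9

347/9


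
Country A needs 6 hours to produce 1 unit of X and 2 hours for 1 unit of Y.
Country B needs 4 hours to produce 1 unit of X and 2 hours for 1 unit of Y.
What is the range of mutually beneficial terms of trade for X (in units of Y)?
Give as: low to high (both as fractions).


Opportunity cost of X for Country A = hours_X / hours_Y = 6/2 = 3 units of Y
Opportunity cost of X for Country B = hours_X / hours_Y = 4/2 = 2 units of Y
Terms of trade must be between the two opportunity costs.
Range: 2 to 3

2 to 3


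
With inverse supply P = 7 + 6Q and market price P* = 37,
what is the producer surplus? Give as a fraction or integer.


Minimum supply price (at Q=0): P_min = 7
Quantity supplied at P* = 37:
Q* = (37 - 7)/6 = 5
PS = (1/2) * Q* * (P* - P_min)
PS = (1/2) * 5 * (37 - 7)
PS = (1/2) * 5 * 30 = 75

75


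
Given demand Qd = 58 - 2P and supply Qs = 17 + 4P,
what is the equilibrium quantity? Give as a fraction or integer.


First find equilibrium price:
58 - 2P = 17 + 4P
P* = 41/6 = 41/6
Then substitute into demand:
Q* = 58 - 2 * 41/6 = 133/3

133/3


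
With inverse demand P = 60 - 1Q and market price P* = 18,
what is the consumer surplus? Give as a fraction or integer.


Maximum willingness to pay (at Q=0): P_max = 60
Quantity demanded at P* = 18:
Q* = (60 - 18)/1 = 42
CS = (1/2) * Q* * (P_max - P*)
CS = (1/2) * 42 * (60 - 18)
CS = (1/2) * 42 * 42 = 882

882


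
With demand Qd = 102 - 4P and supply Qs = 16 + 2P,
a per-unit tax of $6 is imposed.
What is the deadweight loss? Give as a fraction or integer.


Pre-tax equilibrium quantity: Q* = 134/3
Post-tax equilibrium quantity: Q_tax = 110/3
Reduction in quantity: Q* - Q_tax = 8
DWL = (1/2) * tax * (Q* - Q_tax)
DWL = (1/2) * 6 * 8 = 24

24


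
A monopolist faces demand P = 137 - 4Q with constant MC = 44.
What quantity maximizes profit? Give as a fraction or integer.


TR = P*Q = (137 - 4Q)Q = 137Q - 4Q^2
MR = dTR/dQ = 137 - 8Q
Set MR = MC:
137 - 8Q = 44
93 = 8Q
Q* = 93/8 = 93/8

93/8


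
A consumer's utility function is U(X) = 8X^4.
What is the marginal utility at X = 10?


MU = dU/dX = 8*4*X^(4-1)
MU = 32*X^3
At X = 10:
MU = 32 * 10^3
MU = 32 * 1000 = 32000

32000


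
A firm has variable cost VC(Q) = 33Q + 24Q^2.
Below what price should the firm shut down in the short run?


AVC(Q) = VC(Q)/Q = 33 + 24Q
AVC is increasing in Q, so minimum AVC is at Q -> 0+.
Min AVC = 33
The firm should shut down if P < 33.

33


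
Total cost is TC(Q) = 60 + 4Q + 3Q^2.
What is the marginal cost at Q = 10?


MC = dTC/dQ = 4 + 2*3*Q
At Q = 10:
MC = 4 + 6*10
MC = 4 + 60 = 64

64


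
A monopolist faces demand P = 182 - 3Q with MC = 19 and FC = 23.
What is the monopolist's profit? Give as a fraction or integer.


MR = MC: 182 - 6Q = 19
Q* = 163/6
P* = 182 - 3*163/6 = 201/2
Profit = (P* - MC)*Q* - FC
= (201/2 - 19)*163/6 - 23
= 163/2*163/6 - 23
= 26569/12 - 23 = 26293/12

26293/12


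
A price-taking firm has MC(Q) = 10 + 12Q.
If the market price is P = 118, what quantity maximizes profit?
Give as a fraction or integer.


In perfect competition, profit is maximized where P = MC.
118 = 10 + 12Q
108 = 12Q
Q* = 108/12 = 9

9


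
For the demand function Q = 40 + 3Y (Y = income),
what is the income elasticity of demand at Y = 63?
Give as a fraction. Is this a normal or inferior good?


dQ/dY = 3
At Y = 63: Q = 40 + 3*63 = 229
Ey = (dQ/dY)(Y/Q) = 3 * 63 / 229 = 189/229
Since Ey > 0, this is a normal good.

189/229 (normal good)


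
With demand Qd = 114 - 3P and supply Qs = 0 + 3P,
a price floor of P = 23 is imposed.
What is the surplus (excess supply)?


At P = 23:
Qd = 114 - 3*23 = 45
Qs = 0 + 3*23 = 69
Surplus = Qs - Qd = 69 - 45 = 24

24


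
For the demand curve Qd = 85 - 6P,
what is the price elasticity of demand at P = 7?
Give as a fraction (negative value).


dQ/dP = -6
At P = 7: Q = 85 - 6*7 = 43
E = (dQ/dP)(P/Q) = (-6)(7/43) = -42/43

-42/43


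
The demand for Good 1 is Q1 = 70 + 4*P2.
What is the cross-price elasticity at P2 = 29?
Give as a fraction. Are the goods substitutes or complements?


dQ1/dP2 = 4
At P2 = 29: Q1 = 70 + 4*29 = 186
Exy = (dQ1/dP2)(P2/Q1) = 4 * 29 / 186 = 58/93
Since Exy > 0, the goods are substitutes.

58/93 (substitutes)


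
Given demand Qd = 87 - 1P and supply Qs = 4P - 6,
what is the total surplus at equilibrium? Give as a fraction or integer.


Find equilibrium: 87 - 1P = 4P - 6
87 + 6 = 5P
P* = 93/5 = 93/5
Q* = 4*93/5 - 6 = 342/5
Inverse demand: P = 87 - Q/1, so P_max = 87
Inverse supply: P = 3/2 + Q/4, so P_min = 3/2
CS = (1/2) * 342/5 * (87 - 93/5) = 58482/25
PS = (1/2) * 342/5 * (93/5 - 3/2) = 29241/50
TS = CS + PS = 58482/25 + 29241/50 = 29241/10

29241/10


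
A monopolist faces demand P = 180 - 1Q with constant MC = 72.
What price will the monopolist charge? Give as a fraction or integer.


MR = 180 - 2Q
Set MR = MC: 180 - 2Q = 72
Q* = 54
Substitute into demand:
P* = 180 - 1*54 = 126

126


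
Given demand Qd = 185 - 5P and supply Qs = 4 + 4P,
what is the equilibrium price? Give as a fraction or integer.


At equilibrium, Qd = Qs.
185 - 5P = 4 + 4P
185 - 4 = 5P + 4P
181 = 9P
P* = 181/9 = 181/9

181/9


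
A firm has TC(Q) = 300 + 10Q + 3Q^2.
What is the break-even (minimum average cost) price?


AC(Q) = 300/Q + 10 + 3Q
To minimize: dAC/dQ = -300/Q^2 + 3 = 0
Q^2 = 300/3 = 100
Q* = 10
Min AC = 300/10 + 10 + 3*10
Min AC = 30 + 10 + 30 = 70

70


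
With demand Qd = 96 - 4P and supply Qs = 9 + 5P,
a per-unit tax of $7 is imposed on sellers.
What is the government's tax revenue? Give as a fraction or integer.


With tax on sellers, new supply: Qs' = 9 + 5(P - 7)
= 5P - 26
New equilibrium quantity:
Q_new = 376/9
Tax revenue = tax * Q_new = 7 * 376/9 = 2632/9

2632/9


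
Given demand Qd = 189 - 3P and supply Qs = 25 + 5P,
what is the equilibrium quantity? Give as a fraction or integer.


First find equilibrium price:
189 - 3P = 25 + 5P
P* = 164/8 = 41/2
Then substitute into demand:
Q* = 189 - 3 * 41/2 = 255/2

255/2


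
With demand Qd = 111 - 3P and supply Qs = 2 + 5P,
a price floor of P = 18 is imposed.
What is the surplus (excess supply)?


At P = 18:
Qd = 111 - 3*18 = 57
Qs = 2 + 5*18 = 92
Surplus = Qs - Qd = 92 - 57 = 35

35


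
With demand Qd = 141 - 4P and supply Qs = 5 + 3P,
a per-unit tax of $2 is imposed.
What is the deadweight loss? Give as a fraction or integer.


Pre-tax equilibrium quantity: Q* = 443/7
Post-tax equilibrium quantity: Q_tax = 419/7
Reduction in quantity: Q* - Q_tax = 24/7
DWL = (1/2) * tax * (Q* - Q_tax)
DWL = (1/2) * 2 * 24/7 = 24/7

24/7


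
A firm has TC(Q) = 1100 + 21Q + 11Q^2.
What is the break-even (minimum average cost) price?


AC(Q) = 1100/Q + 21 + 11Q
To minimize: dAC/dQ = -1100/Q^2 + 11 = 0
Q^2 = 1100/11 = 100
Q* = 10
Min AC = 1100/10 + 21 + 11*10
Min AC = 110 + 21 + 110 = 241

241


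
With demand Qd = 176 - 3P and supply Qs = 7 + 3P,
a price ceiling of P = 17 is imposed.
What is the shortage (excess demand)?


At P = 17:
Qd = 176 - 3*17 = 125
Qs = 7 + 3*17 = 58
Shortage = Qd - Qs = 125 - 58 = 67

67


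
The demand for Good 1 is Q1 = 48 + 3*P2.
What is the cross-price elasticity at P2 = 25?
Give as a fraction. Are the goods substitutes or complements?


dQ1/dP2 = 3
At P2 = 25: Q1 = 48 + 3*25 = 123
Exy = (dQ1/dP2)(P2/Q1) = 3 * 25 / 123 = 25/41
Since Exy > 0, the goods are substitutes.

25/41 (substitutes)


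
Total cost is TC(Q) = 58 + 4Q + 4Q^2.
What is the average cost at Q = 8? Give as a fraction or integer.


TC(8) = 58 + 4*8 + 4*8^2
TC(8) = 58 + 32 + 256 = 346
AC = TC/Q = 346/8 = 173/4

173/4
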